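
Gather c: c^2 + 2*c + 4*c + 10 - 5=c^2 + 6*c + 5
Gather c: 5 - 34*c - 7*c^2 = -7*c^2 - 34*c + 5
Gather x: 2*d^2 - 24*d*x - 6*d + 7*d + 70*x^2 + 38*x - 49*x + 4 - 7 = 2*d^2 + d + 70*x^2 + x*(-24*d - 11) - 3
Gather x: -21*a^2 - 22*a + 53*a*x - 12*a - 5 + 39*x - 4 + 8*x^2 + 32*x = -21*a^2 - 34*a + 8*x^2 + x*(53*a + 71) - 9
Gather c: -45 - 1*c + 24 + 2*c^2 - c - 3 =2*c^2 - 2*c - 24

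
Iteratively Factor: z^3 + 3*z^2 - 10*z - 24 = (z - 3)*(z^2 + 6*z + 8) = (z - 3)*(z + 2)*(z + 4)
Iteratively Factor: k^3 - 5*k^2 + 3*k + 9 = (k - 3)*(k^2 - 2*k - 3) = (k - 3)^2*(k + 1)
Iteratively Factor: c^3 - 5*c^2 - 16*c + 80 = (c - 5)*(c^2 - 16) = (c - 5)*(c - 4)*(c + 4)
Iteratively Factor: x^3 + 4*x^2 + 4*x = (x)*(x^2 + 4*x + 4) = x*(x + 2)*(x + 2)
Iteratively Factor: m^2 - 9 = (m - 3)*(m + 3)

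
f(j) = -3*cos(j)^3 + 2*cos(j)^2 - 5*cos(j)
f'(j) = 9*sin(j)*cos(j)^2 - 4*sin(j)*cos(j) + 5*sin(j)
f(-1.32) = -1.16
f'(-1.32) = -4.42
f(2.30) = 5.11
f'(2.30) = 8.70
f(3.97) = 5.22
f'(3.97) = -8.71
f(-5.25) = -2.44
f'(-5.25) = 4.56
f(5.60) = -4.07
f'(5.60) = -4.62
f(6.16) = -5.92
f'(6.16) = -1.22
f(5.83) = -5.06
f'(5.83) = -3.80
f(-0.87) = -3.20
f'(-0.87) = -4.71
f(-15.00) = 6.27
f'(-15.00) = -8.61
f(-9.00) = 8.49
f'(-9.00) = -6.64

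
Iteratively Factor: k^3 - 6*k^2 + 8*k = (k)*(k^2 - 6*k + 8) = k*(k - 2)*(k - 4)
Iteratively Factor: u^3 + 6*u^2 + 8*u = (u)*(u^2 + 6*u + 8) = u*(u + 2)*(u + 4)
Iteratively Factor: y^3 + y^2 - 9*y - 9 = (y - 3)*(y^2 + 4*y + 3) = (y - 3)*(y + 1)*(y + 3)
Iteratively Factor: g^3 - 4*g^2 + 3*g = (g - 3)*(g^2 - g) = g*(g - 3)*(g - 1)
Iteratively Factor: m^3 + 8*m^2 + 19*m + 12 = (m + 4)*(m^2 + 4*m + 3) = (m + 3)*(m + 4)*(m + 1)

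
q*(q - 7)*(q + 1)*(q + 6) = q^4 - 43*q^2 - 42*q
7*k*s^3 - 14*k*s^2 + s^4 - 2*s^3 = s^2*(7*k + s)*(s - 2)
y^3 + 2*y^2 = y^2*(y + 2)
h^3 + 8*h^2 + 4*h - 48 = (h - 2)*(h + 4)*(h + 6)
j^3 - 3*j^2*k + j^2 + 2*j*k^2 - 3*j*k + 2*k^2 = (j + 1)*(j - 2*k)*(j - k)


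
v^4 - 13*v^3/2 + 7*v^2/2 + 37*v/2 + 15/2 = (v - 5)*(v - 3)*(v + 1/2)*(v + 1)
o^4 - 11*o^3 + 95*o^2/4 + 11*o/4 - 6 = (o - 8)*(o - 3)*(o - 1/2)*(o + 1/2)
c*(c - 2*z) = c^2 - 2*c*z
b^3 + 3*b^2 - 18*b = b*(b - 3)*(b + 6)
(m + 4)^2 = m^2 + 8*m + 16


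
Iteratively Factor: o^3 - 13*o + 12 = (o - 3)*(o^2 + 3*o - 4) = (o - 3)*(o + 4)*(o - 1)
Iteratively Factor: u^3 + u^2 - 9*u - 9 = (u - 3)*(u^2 + 4*u + 3) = (u - 3)*(u + 1)*(u + 3)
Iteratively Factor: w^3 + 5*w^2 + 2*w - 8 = (w - 1)*(w^2 + 6*w + 8) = (w - 1)*(w + 2)*(w + 4)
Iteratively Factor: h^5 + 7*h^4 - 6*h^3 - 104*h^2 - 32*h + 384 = (h + 4)*(h^4 + 3*h^3 - 18*h^2 - 32*h + 96) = (h + 4)^2*(h^3 - h^2 - 14*h + 24) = (h + 4)^3*(h^2 - 5*h + 6) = (h - 3)*(h + 4)^3*(h - 2)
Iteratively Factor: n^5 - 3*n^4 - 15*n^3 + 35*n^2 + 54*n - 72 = (n - 1)*(n^4 - 2*n^3 - 17*n^2 + 18*n + 72) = (n - 4)*(n - 1)*(n^3 + 2*n^2 - 9*n - 18) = (n - 4)*(n - 1)*(n + 2)*(n^2 - 9) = (n - 4)*(n - 1)*(n + 2)*(n + 3)*(n - 3)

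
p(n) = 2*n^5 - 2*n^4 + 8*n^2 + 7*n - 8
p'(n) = 10*n^4 - 8*n^3 + 16*n + 7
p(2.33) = 130.14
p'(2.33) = 237.81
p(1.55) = 28.42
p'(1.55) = 59.73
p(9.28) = 123561.14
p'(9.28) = 67925.84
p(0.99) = 6.75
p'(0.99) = 24.68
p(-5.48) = -11493.77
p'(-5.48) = 10254.10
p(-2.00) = -86.00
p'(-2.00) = 199.00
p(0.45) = -3.28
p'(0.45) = 13.88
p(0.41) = -3.82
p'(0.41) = 13.29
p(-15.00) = -1618313.00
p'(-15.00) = 533017.00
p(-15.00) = -1618313.00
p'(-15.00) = 533017.00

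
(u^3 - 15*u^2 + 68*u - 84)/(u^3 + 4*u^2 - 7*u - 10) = (u^2 - 13*u + 42)/(u^2 + 6*u + 5)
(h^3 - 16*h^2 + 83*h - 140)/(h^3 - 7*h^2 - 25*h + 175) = (h - 4)/(h + 5)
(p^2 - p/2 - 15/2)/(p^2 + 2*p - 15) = (p + 5/2)/(p + 5)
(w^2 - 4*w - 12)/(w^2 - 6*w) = (w + 2)/w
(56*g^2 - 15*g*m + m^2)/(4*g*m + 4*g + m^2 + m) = (56*g^2 - 15*g*m + m^2)/(4*g*m + 4*g + m^2 + m)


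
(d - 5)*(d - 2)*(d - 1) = d^3 - 8*d^2 + 17*d - 10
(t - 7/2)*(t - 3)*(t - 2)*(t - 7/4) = t^4 - 41*t^3/4 + 307*t^2/8 - 497*t/8 + 147/4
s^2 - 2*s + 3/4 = (s - 3/2)*(s - 1/2)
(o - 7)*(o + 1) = o^2 - 6*o - 7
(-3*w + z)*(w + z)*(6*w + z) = -18*w^3 - 15*w^2*z + 4*w*z^2 + z^3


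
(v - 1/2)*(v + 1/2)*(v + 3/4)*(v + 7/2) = v^4 + 17*v^3/4 + 19*v^2/8 - 17*v/16 - 21/32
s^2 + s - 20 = (s - 4)*(s + 5)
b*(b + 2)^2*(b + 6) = b^4 + 10*b^3 + 28*b^2 + 24*b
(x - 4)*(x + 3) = x^2 - x - 12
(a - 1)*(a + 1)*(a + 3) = a^3 + 3*a^2 - a - 3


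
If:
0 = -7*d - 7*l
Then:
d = -l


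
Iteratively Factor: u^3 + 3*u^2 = (u + 3)*(u^2) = u*(u + 3)*(u)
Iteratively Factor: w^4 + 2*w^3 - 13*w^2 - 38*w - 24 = (w + 3)*(w^3 - w^2 - 10*w - 8) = (w + 1)*(w + 3)*(w^2 - 2*w - 8) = (w - 4)*(w + 1)*(w + 3)*(w + 2)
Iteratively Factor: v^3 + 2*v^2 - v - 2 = (v + 2)*(v^2 - 1) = (v + 1)*(v + 2)*(v - 1)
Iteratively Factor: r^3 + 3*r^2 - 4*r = (r + 4)*(r^2 - r) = r*(r + 4)*(r - 1)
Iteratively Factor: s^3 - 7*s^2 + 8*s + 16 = (s - 4)*(s^2 - 3*s - 4) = (s - 4)^2*(s + 1)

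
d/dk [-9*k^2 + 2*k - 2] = 2 - 18*k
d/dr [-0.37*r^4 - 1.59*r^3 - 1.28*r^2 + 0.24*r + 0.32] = -1.48*r^3 - 4.77*r^2 - 2.56*r + 0.24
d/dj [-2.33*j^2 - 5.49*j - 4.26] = -4.66*j - 5.49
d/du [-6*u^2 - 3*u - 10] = -12*u - 3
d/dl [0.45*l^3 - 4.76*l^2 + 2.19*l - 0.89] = 1.35*l^2 - 9.52*l + 2.19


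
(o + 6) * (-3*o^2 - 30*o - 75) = -3*o^3 - 48*o^2 - 255*o - 450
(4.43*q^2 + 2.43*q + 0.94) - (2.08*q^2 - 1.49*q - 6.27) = 2.35*q^2 + 3.92*q + 7.21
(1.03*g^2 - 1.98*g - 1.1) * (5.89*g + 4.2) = 6.0667*g^3 - 7.3362*g^2 - 14.795*g - 4.62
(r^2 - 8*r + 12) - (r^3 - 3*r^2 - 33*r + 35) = -r^3 + 4*r^2 + 25*r - 23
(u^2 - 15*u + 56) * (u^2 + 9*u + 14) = u^4 - 6*u^3 - 65*u^2 + 294*u + 784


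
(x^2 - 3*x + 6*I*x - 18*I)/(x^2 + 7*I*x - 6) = (x - 3)/(x + I)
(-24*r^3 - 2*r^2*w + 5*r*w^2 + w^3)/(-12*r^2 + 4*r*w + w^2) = (12*r^2 + 7*r*w + w^2)/(6*r + w)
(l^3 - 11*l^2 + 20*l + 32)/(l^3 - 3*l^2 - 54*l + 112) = (l^2 - 3*l - 4)/(l^2 + 5*l - 14)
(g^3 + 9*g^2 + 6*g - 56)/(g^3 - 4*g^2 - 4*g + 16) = (g^2 + 11*g + 28)/(g^2 - 2*g - 8)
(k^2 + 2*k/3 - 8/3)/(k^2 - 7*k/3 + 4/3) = (k + 2)/(k - 1)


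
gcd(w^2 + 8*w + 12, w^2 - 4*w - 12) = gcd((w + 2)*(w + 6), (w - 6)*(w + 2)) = w + 2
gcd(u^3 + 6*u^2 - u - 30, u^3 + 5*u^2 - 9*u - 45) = u^2 + 8*u + 15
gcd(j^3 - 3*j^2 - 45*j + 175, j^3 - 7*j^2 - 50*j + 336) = j + 7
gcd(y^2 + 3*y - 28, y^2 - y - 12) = y - 4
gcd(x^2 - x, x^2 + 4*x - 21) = 1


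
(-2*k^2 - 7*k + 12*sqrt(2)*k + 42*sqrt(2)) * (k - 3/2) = -2*k^3 - 4*k^2 + 12*sqrt(2)*k^2 + 21*k/2 + 24*sqrt(2)*k - 63*sqrt(2)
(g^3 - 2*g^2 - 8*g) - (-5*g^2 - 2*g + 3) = g^3 + 3*g^2 - 6*g - 3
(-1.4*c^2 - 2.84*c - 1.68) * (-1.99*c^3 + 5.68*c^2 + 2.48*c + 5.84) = 2.786*c^5 - 2.3004*c^4 - 16.26*c^3 - 24.7616*c^2 - 20.752*c - 9.8112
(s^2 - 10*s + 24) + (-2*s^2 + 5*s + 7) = -s^2 - 5*s + 31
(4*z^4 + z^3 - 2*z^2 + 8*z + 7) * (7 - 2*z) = -8*z^5 + 26*z^4 + 11*z^3 - 30*z^2 + 42*z + 49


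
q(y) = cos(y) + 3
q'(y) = -sin(y)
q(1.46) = 3.11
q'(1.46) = -0.99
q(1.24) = 3.32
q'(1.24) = -0.95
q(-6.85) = 3.84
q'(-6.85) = 0.54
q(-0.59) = 3.83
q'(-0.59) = 0.56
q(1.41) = 3.16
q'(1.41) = -0.99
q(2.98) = 2.01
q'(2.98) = -0.16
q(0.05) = 4.00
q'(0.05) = -0.05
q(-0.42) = 3.91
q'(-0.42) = 0.41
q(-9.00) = 2.09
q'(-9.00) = 0.41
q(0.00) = 4.00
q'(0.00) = 0.00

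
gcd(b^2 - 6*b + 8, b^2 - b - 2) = b - 2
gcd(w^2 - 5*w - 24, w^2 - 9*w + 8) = w - 8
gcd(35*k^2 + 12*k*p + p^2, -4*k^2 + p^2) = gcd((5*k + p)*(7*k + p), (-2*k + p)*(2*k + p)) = 1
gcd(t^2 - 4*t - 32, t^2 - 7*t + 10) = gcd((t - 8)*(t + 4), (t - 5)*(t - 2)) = 1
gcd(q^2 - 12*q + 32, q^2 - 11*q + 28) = q - 4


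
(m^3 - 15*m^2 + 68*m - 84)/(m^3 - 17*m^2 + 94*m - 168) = (m - 2)/(m - 4)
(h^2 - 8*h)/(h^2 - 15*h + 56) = h/(h - 7)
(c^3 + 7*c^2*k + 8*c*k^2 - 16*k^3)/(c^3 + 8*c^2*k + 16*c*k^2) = (c - k)/c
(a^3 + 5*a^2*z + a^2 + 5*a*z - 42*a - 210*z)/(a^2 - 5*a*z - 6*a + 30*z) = (-a^2 - 5*a*z - 7*a - 35*z)/(-a + 5*z)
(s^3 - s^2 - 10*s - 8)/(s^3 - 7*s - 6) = (s - 4)/(s - 3)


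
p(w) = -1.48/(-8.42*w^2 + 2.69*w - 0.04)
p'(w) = -1.48*(16.84*w - 2.69)/(-8.42*w^2 + 2.69*w - 0.04)^2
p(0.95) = 0.29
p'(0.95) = -0.76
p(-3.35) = 0.01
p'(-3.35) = 0.01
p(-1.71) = 0.05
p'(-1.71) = 0.05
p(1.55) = 0.09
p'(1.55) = -0.13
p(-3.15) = 0.02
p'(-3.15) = 0.01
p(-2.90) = 0.02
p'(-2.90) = 0.01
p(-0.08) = 4.79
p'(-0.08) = 62.54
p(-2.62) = 0.02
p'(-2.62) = 0.02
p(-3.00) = 0.02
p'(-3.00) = 0.01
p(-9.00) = 0.00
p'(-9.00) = 0.00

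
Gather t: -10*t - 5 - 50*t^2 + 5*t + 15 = -50*t^2 - 5*t + 10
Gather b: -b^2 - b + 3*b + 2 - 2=-b^2 + 2*b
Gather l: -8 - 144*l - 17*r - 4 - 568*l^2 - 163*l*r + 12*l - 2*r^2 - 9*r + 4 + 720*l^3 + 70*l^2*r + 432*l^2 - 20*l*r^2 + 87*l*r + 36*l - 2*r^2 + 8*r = 720*l^3 + l^2*(70*r - 136) + l*(-20*r^2 - 76*r - 96) - 4*r^2 - 18*r - 8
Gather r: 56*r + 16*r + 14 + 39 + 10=72*r + 63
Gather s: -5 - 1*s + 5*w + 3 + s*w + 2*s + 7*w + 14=s*(w + 1) + 12*w + 12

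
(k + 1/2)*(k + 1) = k^2 + 3*k/2 + 1/2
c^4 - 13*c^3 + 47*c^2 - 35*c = c*(c - 7)*(c - 5)*(c - 1)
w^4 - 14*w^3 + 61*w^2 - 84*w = w*(w - 7)*(w - 4)*(w - 3)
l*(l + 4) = l^2 + 4*l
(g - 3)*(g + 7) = g^2 + 4*g - 21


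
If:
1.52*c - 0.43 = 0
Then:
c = 0.28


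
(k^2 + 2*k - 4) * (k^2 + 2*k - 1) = k^4 + 4*k^3 - k^2 - 10*k + 4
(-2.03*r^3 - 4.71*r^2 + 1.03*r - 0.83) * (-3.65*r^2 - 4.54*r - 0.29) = 7.4095*r^5 + 26.4077*r^4 + 18.2126*r^3 - 0.280800000000001*r^2 + 3.4695*r + 0.2407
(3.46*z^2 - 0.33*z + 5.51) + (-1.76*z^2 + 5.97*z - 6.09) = 1.7*z^2 + 5.64*z - 0.58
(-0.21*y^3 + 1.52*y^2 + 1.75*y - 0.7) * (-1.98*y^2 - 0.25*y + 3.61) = 0.4158*y^5 - 2.9571*y^4 - 4.6031*y^3 + 6.4357*y^2 + 6.4925*y - 2.527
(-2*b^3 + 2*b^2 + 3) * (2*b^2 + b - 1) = -4*b^5 + 2*b^4 + 4*b^3 + 4*b^2 + 3*b - 3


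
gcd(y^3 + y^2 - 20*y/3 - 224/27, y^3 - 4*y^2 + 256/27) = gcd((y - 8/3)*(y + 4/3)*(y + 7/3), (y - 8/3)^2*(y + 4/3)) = y^2 - 4*y/3 - 32/9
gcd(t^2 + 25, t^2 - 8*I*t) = 1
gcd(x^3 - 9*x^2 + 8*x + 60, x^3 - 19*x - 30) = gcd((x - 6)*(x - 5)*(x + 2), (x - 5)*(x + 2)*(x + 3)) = x^2 - 3*x - 10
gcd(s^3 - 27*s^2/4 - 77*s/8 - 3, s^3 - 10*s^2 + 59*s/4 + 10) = s^2 - 15*s/2 - 4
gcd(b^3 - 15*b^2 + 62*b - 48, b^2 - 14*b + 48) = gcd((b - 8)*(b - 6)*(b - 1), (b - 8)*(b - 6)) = b^2 - 14*b + 48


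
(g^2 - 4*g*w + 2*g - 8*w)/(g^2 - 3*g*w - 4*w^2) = (g + 2)/(g + w)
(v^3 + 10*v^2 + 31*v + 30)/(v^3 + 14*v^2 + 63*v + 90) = (v + 2)/(v + 6)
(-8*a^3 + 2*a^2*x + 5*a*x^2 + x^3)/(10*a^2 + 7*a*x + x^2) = (-4*a^2 + 3*a*x + x^2)/(5*a + x)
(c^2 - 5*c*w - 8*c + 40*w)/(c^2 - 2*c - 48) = (c - 5*w)/(c + 6)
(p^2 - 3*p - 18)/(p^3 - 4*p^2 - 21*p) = (p - 6)/(p*(p - 7))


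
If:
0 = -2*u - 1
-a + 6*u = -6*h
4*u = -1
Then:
No Solution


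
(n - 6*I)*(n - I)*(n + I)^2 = n^4 - 5*I*n^3 + 7*n^2 - 5*I*n + 6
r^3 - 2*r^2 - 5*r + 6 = (r - 3)*(r - 1)*(r + 2)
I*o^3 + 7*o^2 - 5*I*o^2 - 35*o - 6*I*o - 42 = (o - 6)*(o - 7*I)*(I*o + I)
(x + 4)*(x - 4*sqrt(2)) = x^2 - 4*sqrt(2)*x + 4*x - 16*sqrt(2)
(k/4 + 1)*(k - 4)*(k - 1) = k^3/4 - k^2/4 - 4*k + 4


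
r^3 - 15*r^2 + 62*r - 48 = (r - 8)*(r - 6)*(r - 1)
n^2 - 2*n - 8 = (n - 4)*(n + 2)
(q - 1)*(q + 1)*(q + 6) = q^3 + 6*q^2 - q - 6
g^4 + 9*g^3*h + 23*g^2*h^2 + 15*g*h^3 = g*(g + h)*(g + 3*h)*(g + 5*h)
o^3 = o^3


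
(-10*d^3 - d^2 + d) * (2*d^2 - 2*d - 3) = -20*d^5 + 18*d^4 + 34*d^3 + d^2 - 3*d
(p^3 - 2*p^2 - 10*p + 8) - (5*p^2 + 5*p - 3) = p^3 - 7*p^2 - 15*p + 11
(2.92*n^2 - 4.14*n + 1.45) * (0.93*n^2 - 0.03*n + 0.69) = 2.7156*n^4 - 3.9378*n^3 + 3.4875*n^2 - 2.9001*n + 1.0005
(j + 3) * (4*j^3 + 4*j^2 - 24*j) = 4*j^4 + 16*j^3 - 12*j^2 - 72*j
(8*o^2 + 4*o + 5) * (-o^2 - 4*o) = -8*o^4 - 36*o^3 - 21*o^2 - 20*o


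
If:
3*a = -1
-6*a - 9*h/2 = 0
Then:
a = -1/3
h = 4/9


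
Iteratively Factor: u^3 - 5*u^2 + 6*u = (u)*(u^2 - 5*u + 6) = u*(u - 3)*(u - 2)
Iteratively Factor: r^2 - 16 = (r + 4)*(r - 4)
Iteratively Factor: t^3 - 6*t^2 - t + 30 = (t - 3)*(t^2 - 3*t - 10) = (t - 3)*(t + 2)*(t - 5)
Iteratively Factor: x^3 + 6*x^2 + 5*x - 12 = (x + 3)*(x^2 + 3*x - 4) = (x + 3)*(x + 4)*(x - 1)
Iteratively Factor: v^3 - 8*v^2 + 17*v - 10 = (v - 1)*(v^2 - 7*v + 10) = (v - 5)*(v - 1)*(v - 2)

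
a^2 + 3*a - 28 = (a - 4)*(a + 7)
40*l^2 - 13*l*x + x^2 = (-8*l + x)*(-5*l + x)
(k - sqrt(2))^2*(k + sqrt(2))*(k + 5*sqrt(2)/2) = k^4 + 3*sqrt(2)*k^3/2 - 7*k^2 - 3*sqrt(2)*k + 10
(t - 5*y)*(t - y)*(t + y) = t^3 - 5*t^2*y - t*y^2 + 5*y^3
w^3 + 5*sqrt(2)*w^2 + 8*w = w*(w + sqrt(2))*(w + 4*sqrt(2))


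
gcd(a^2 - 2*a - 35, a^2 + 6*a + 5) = a + 5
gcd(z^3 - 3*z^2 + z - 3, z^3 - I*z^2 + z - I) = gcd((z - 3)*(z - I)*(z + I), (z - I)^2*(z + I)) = z^2 + 1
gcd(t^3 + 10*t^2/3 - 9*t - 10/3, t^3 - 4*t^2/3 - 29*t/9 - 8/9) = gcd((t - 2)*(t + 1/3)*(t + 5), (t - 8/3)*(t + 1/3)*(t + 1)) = t + 1/3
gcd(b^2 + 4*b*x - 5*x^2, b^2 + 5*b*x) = b + 5*x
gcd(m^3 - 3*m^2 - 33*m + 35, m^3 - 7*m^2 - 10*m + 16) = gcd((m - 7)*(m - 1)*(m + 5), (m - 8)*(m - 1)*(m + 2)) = m - 1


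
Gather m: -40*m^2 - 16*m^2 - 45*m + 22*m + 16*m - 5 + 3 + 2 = -56*m^2 - 7*m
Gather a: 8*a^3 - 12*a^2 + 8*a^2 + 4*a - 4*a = 8*a^3 - 4*a^2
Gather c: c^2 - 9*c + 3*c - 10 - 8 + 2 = c^2 - 6*c - 16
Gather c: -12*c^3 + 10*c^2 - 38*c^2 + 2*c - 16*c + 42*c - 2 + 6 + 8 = -12*c^3 - 28*c^2 + 28*c + 12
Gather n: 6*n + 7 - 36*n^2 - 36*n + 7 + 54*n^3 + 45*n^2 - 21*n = 54*n^3 + 9*n^2 - 51*n + 14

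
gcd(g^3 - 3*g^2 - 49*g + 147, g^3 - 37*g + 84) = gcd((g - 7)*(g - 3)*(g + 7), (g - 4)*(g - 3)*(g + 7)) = g^2 + 4*g - 21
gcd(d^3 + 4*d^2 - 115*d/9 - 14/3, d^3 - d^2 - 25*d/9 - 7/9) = d^2 - 2*d - 7/9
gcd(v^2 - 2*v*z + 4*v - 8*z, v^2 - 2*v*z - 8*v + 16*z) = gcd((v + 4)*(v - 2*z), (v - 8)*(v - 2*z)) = -v + 2*z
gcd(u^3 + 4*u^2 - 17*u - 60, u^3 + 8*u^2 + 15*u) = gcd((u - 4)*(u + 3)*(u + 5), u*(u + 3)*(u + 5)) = u^2 + 8*u + 15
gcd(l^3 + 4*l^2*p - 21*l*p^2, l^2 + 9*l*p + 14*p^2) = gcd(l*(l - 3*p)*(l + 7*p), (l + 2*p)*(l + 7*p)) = l + 7*p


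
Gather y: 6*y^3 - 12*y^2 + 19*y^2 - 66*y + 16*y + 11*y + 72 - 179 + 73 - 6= 6*y^3 + 7*y^2 - 39*y - 40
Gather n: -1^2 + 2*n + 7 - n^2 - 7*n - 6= -n^2 - 5*n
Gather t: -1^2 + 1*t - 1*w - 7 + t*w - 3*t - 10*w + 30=t*(w - 2) - 11*w + 22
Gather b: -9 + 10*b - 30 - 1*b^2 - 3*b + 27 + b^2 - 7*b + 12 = 0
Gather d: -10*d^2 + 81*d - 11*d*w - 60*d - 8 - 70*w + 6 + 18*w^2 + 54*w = -10*d^2 + d*(21 - 11*w) + 18*w^2 - 16*w - 2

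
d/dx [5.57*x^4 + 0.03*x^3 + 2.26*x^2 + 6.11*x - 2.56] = 22.28*x^3 + 0.09*x^2 + 4.52*x + 6.11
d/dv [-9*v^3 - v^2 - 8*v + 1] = -27*v^2 - 2*v - 8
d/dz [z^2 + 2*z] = 2*z + 2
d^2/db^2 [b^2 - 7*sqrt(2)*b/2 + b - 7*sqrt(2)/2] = 2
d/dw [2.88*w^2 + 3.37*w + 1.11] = 5.76*w + 3.37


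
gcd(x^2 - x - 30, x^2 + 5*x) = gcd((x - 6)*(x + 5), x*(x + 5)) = x + 5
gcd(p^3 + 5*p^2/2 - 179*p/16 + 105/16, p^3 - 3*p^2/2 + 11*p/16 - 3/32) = p - 3/4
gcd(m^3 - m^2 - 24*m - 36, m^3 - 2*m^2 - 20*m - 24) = m^2 - 4*m - 12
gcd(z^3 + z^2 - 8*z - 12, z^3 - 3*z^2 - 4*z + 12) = z^2 - z - 6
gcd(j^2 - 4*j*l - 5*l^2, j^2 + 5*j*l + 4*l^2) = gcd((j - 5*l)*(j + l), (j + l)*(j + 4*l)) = j + l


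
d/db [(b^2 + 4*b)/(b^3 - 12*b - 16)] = (-b^3 - 6*b^2 - 32)/(b^5 - 2*b^4 - 20*b^3 + 8*b^2 + 128*b + 128)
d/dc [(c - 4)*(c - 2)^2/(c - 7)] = (c - 2)*((c - 7)*(3*c - 10) - (c - 4)*(c - 2))/(c - 7)^2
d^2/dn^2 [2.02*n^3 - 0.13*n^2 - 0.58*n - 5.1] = 12.12*n - 0.26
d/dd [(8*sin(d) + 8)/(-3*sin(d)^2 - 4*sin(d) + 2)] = 24*(sin(d)^2 + 2*sin(d) + 2)*cos(d)/(3*sin(d)^2 + 4*sin(d) - 2)^2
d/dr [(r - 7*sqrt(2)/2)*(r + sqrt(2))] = 2*r - 5*sqrt(2)/2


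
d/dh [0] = 0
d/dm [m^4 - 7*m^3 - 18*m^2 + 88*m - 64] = 4*m^3 - 21*m^2 - 36*m + 88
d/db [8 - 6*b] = -6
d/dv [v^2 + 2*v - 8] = 2*v + 2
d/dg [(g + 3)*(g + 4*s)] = 2*g + 4*s + 3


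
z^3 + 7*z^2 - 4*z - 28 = (z - 2)*(z + 2)*(z + 7)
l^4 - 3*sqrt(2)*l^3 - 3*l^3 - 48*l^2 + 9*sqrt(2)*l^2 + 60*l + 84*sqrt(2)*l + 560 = (l - 7)*(l + 4)*(l - 5*sqrt(2))*(l + 2*sqrt(2))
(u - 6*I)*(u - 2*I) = u^2 - 8*I*u - 12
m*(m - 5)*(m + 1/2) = m^3 - 9*m^2/2 - 5*m/2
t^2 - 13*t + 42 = (t - 7)*(t - 6)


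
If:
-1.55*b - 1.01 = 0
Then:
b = -0.65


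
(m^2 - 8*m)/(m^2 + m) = (m - 8)/(m + 1)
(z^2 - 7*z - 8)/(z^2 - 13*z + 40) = (z + 1)/(z - 5)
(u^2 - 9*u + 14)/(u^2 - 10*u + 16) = (u - 7)/(u - 8)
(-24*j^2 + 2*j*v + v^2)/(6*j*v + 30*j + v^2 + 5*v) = (-4*j + v)/(v + 5)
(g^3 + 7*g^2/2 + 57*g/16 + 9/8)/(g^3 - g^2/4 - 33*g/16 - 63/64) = 4*(g + 2)/(4*g - 7)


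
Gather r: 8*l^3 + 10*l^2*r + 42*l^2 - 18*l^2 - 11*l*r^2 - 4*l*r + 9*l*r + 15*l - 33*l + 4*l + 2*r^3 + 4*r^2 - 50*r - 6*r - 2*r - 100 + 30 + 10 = 8*l^3 + 24*l^2 - 14*l + 2*r^3 + r^2*(4 - 11*l) + r*(10*l^2 + 5*l - 58) - 60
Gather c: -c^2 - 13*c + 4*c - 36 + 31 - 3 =-c^2 - 9*c - 8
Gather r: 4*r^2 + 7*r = 4*r^2 + 7*r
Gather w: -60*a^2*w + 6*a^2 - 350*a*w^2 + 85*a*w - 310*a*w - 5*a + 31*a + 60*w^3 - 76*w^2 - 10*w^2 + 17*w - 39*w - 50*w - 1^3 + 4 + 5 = 6*a^2 + 26*a + 60*w^3 + w^2*(-350*a - 86) + w*(-60*a^2 - 225*a - 72) + 8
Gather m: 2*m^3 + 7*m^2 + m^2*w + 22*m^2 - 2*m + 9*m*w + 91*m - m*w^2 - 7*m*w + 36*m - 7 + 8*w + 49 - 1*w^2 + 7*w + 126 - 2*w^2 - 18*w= 2*m^3 + m^2*(w + 29) + m*(-w^2 + 2*w + 125) - 3*w^2 - 3*w + 168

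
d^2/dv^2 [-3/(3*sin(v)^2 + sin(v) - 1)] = 3*(36*sin(v)^4 + 9*sin(v)^3 - 41*sin(v)^2 - 17*sin(v) - 8)/(3*sin(v)^2 + sin(v) - 1)^3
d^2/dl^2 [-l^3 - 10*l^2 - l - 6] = -6*l - 20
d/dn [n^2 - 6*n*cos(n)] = 6*n*sin(n) + 2*n - 6*cos(n)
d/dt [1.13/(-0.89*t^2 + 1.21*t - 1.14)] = (2.0114*t - 1.3673)/(0.89*t^2 - 1.21*t + 1.14)^2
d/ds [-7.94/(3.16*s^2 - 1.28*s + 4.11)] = (50.1808*s - 10.1632)/(3.16*s^2 - 1.28*s + 4.11)^2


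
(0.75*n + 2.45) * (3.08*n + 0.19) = 2.31*n^2 + 7.6885*n + 0.4655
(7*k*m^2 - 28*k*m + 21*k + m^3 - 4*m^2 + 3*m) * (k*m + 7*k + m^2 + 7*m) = 7*k^2*m^3 + 21*k^2*m^2 - 175*k^2*m + 147*k^2 + 8*k*m^4 + 24*k*m^3 - 200*k*m^2 + 168*k*m + m^5 + 3*m^4 - 25*m^3 + 21*m^2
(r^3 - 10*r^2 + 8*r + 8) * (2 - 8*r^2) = -8*r^5 + 80*r^4 - 62*r^3 - 84*r^2 + 16*r + 16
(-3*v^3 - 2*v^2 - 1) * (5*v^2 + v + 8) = -15*v^5 - 13*v^4 - 26*v^3 - 21*v^2 - v - 8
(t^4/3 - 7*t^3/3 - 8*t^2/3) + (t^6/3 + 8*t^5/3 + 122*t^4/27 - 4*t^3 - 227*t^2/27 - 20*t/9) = t^6/3 + 8*t^5/3 + 131*t^4/27 - 19*t^3/3 - 299*t^2/27 - 20*t/9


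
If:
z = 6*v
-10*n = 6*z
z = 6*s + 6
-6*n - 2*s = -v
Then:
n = 36/103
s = -113/103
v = -10/103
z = -60/103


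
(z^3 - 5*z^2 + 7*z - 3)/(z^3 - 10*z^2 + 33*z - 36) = (z^2 - 2*z + 1)/(z^2 - 7*z + 12)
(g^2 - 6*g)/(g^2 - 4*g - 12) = g/(g + 2)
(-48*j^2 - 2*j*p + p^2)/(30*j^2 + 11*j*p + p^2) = (-8*j + p)/(5*j + p)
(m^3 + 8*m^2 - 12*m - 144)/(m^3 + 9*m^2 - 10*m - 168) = (m + 6)/(m + 7)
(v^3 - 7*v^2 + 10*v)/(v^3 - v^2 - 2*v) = (v - 5)/(v + 1)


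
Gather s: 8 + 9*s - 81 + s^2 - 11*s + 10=s^2 - 2*s - 63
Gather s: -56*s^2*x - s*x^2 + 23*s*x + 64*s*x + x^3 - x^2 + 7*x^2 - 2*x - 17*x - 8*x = -56*s^2*x + s*(-x^2 + 87*x) + x^3 + 6*x^2 - 27*x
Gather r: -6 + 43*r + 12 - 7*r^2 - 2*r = -7*r^2 + 41*r + 6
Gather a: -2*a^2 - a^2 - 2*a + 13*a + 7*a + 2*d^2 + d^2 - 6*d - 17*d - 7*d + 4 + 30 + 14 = -3*a^2 + 18*a + 3*d^2 - 30*d + 48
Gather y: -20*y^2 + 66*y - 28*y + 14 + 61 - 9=-20*y^2 + 38*y + 66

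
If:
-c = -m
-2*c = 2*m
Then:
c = 0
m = 0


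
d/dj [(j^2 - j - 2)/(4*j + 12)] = (j^2 + 6*j - 1)/(4*(j^2 + 6*j + 9))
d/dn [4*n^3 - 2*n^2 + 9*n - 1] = 12*n^2 - 4*n + 9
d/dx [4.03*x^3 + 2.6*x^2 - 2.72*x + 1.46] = 12.09*x^2 + 5.2*x - 2.72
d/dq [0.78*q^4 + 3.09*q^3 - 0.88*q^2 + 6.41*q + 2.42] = 3.12*q^3 + 9.27*q^2 - 1.76*q + 6.41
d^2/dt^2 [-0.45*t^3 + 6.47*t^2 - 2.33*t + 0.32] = 12.94 - 2.7*t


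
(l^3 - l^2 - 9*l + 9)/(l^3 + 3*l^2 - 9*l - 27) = (l - 1)/(l + 3)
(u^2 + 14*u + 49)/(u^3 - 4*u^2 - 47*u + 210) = (u + 7)/(u^2 - 11*u + 30)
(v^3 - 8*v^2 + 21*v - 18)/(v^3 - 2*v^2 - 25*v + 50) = (v^2 - 6*v + 9)/(v^2 - 25)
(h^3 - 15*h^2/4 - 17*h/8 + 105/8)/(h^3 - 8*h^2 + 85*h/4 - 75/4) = (4*h + 7)/(2*(2*h - 5))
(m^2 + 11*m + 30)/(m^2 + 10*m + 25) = (m + 6)/(m + 5)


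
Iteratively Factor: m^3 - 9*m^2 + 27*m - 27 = (m - 3)*(m^2 - 6*m + 9) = (m - 3)^2*(m - 3)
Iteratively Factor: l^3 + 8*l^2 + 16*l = (l + 4)*(l^2 + 4*l) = l*(l + 4)*(l + 4)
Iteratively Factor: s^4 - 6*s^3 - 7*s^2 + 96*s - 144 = (s - 3)*(s^3 - 3*s^2 - 16*s + 48) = (s - 4)*(s - 3)*(s^2 + s - 12) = (s - 4)*(s - 3)^2*(s + 4)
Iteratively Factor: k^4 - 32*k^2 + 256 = (k - 4)*(k^3 + 4*k^2 - 16*k - 64) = (k - 4)*(k + 4)*(k^2 - 16) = (k - 4)^2*(k + 4)*(k + 4)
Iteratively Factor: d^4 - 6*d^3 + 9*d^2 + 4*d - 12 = (d + 1)*(d^3 - 7*d^2 + 16*d - 12) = (d - 2)*(d + 1)*(d^2 - 5*d + 6) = (d - 2)^2*(d + 1)*(d - 3)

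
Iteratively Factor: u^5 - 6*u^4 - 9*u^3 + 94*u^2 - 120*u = (u - 2)*(u^4 - 4*u^3 - 17*u^2 + 60*u) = u*(u - 2)*(u^3 - 4*u^2 - 17*u + 60) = u*(u - 3)*(u - 2)*(u^2 - u - 20) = u*(u - 3)*(u - 2)*(u + 4)*(u - 5)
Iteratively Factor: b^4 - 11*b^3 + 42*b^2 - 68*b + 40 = (b - 2)*(b^3 - 9*b^2 + 24*b - 20) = (b - 5)*(b - 2)*(b^2 - 4*b + 4) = (b - 5)*(b - 2)^2*(b - 2)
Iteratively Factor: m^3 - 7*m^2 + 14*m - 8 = (m - 1)*(m^2 - 6*m + 8) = (m - 2)*(m - 1)*(m - 4)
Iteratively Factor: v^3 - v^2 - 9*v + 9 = (v + 3)*(v^2 - 4*v + 3) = (v - 3)*(v + 3)*(v - 1)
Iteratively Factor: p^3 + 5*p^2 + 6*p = (p + 3)*(p^2 + 2*p) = p*(p + 3)*(p + 2)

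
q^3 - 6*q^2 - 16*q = q*(q - 8)*(q + 2)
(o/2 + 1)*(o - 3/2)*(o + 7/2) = o^3/2 + 2*o^2 - 5*o/8 - 21/4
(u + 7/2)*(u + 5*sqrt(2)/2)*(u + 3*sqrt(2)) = u^3 + 7*u^2/2 + 11*sqrt(2)*u^2/2 + 15*u + 77*sqrt(2)*u/4 + 105/2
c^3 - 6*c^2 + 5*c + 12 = (c - 4)*(c - 3)*(c + 1)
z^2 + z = z*(z + 1)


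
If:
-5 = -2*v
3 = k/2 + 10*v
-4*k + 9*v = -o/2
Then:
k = -44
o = -397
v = 5/2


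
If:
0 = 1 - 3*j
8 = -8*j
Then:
No Solution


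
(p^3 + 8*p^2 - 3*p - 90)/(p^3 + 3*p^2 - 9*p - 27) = (p^2 + 11*p + 30)/(p^2 + 6*p + 9)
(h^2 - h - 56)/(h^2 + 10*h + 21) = (h - 8)/(h + 3)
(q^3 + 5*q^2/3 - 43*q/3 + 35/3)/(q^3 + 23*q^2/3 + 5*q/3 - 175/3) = (q - 1)/(q + 5)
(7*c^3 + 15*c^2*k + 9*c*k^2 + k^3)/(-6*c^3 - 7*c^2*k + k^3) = (-7*c^2 - 8*c*k - k^2)/(6*c^2 + c*k - k^2)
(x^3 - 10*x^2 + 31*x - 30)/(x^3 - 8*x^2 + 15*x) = (x - 2)/x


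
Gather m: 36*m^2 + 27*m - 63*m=36*m^2 - 36*m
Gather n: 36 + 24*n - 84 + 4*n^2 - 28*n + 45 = 4*n^2 - 4*n - 3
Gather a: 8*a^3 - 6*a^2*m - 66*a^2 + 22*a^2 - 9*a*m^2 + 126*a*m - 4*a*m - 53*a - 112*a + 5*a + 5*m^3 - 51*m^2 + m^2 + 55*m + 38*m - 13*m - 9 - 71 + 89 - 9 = 8*a^3 + a^2*(-6*m - 44) + a*(-9*m^2 + 122*m - 160) + 5*m^3 - 50*m^2 + 80*m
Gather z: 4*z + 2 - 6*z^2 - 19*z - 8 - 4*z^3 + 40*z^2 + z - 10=-4*z^3 + 34*z^2 - 14*z - 16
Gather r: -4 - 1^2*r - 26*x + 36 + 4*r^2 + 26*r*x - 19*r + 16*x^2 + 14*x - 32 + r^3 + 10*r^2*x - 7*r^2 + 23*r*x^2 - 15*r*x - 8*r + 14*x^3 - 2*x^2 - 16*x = r^3 + r^2*(10*x - 3) + r*(23*x^2 + 11*x - 28) + 14*x^3 + 14*x^2 - 28*x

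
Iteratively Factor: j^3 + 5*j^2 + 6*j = (j + 3)*(j^2 + 2*j) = j*(j + 3)*(j + 2)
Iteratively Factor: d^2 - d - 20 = (d - 5)*(d + 4)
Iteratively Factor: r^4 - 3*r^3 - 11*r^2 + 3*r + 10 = (r + 1)*(r^3 - 4*r^2 - 7*r + 10) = (r - 5)*(r + 1)*(r^2 + r - 2) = (r - 5)*(r - 1)*(r + 1)*(r + 2)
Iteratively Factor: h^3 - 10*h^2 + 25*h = (h - 5)*(h^2 - 5*h) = h*(h - 5)*(h - 5)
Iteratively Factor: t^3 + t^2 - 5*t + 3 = (t + 3)*(t^2 - 2*t + 1) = (t - 1)*(t + 3)*(t - 1)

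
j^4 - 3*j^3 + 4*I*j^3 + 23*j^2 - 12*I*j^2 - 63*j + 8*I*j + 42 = (j - 2)*(j - 1)*(j - 3*I)*(j + 7*I)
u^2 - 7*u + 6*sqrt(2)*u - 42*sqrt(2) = (u - 7)*(u + 6*sqrt(2))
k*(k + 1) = k^2 + k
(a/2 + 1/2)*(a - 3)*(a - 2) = a^3/2 - 2*a^2 + a/2 + 3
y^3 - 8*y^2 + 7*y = y*(y - 7)*(y - 1)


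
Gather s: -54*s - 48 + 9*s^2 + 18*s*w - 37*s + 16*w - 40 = 9*s^2 + s*(18*w - 91) + 16*w - 88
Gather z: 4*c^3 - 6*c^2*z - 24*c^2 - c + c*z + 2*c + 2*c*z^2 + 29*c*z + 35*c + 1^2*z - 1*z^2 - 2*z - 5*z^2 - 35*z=4*c^3 - 24*c^2 + 36*c + z^2*(2*c - 6) + z*(-6*c^2 + 30*c - 36)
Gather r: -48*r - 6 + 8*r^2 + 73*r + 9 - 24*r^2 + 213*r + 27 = -16*r^2 + 238*r + 30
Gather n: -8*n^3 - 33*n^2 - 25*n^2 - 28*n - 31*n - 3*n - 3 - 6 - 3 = -8*n^3 - 58*n^2 - 62*n - 12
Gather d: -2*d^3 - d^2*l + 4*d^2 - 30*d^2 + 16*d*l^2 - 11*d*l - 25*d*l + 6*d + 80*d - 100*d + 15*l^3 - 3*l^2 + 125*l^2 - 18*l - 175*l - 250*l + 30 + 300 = -2*d^3 + d^2*(-l - 26) + d*(16*l^2 - 36*l - 14) + 15*l^3 + 122*l^2 - 443*l + 330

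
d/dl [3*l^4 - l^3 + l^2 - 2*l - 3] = 12*l^3 - 3*l^2 + 2*l - 2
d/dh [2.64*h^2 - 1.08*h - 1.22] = 5.28*h - 1.08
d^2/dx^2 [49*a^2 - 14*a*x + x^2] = 2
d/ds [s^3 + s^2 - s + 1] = 3*s^2 + 2*s - 1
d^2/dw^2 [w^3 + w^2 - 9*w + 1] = 6*w + 2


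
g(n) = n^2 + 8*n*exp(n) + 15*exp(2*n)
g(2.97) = 6170.97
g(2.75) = 4022.08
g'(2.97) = 12023.05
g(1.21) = 202.61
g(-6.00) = 35.88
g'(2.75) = 7815.54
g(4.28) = 80772.05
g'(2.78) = 8287.68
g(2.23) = 1468.20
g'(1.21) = 399.09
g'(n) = 8*n*exp(n) + 2*n + 30*exp(2*n) + 8*exp(n)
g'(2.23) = 2839.39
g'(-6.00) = -12.10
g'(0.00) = 38.00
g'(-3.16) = -7.00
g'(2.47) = 4526.24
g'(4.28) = 159620.43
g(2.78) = 4263.56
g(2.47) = 2336.27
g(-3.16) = 8.94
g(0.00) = 15.00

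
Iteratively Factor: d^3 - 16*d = (d - 4)*(d^2 + 4*d) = (d - 4)*(d + 4)*(d)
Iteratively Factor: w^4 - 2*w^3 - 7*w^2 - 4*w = (w + 1)*(w^3 - 3*w^2 - 4*w) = (w + 1)^2*(w^2 - 4*w) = (w - 4)*(w + 1)^2*(w)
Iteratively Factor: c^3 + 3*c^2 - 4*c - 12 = (c + 3)*(c^2 - 4) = (c + 2)*(c + 3)*(c - 2)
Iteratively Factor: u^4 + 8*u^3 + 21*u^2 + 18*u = (u + 3)*(u^3 + 5*u^2 + 6*u) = (u + 2)*(u + 3)*(u^2 + 3*u) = u*(u + 2)*(u + 3)*(u + 3)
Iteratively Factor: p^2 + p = (p)*(p + 1)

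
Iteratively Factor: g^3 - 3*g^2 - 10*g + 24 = (g - 4)*(g^2 + g - 6) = (g - 4)*(g - 2)*(g + 3)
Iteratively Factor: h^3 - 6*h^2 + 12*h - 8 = (h - 2)*(h^2 - 4*h + 4) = (h - 2)^2*(h - 2)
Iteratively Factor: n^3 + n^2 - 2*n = (n)*(n^2 + n - 2) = n*(n + 2)*(n - 1)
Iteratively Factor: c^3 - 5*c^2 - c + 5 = (c + 1)*(c^2 - 6*c + 5) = (c - 1)*(c + 1)*(c - 5)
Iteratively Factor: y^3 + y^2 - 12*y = (y + 4)*(y^2 - 3*y) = y*(y + 4)*(y - 3)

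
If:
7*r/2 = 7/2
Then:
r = 1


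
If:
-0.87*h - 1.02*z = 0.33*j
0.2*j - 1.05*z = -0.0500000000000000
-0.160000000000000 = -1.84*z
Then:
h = -0.18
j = 0.21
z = 0.09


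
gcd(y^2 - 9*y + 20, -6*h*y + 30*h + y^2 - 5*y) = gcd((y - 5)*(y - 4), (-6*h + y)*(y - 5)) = y - 5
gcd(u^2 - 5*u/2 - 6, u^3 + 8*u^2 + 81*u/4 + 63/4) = u + 3/2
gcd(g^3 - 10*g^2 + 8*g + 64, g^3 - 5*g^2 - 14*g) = g + 2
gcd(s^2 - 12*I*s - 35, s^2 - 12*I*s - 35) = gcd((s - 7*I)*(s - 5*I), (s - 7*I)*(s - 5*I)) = s^2 - 12*I*s - 35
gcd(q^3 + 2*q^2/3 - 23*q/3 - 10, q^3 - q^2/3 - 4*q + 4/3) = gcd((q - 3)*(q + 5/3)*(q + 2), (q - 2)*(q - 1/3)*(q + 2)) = q + 2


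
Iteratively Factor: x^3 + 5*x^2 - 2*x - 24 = (x + 3)*(x^2 + 2*x - 8) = (x - 2)*(x + 3)*(x + 4)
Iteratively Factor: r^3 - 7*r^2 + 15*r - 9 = (r - 3)*(r^2 - 4*r + 3) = (r - 3)^2*(r - 1)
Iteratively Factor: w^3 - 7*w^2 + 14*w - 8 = (w - 4)*(w^2 - 3*w + 2) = (w - 4)*(w - 2)*(w - 1)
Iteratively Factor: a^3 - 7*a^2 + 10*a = (a)*(a^2 - 7*a + 10) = a*(a - 5)*(a - 2)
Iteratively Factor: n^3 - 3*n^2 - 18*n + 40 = (n - 2)*(n^2 - n - 20) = (n - 2)*(n + 4)*(n - 5)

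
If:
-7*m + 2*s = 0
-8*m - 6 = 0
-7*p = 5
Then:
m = -3/4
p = -5/7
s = -21/8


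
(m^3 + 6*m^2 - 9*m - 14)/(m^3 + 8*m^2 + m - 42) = (m + 1)/(m + 3)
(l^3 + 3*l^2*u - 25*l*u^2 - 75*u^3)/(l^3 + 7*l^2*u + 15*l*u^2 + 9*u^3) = (l^2 - 25*u^2)/(l^2 + 4*l*u + 3*u^2)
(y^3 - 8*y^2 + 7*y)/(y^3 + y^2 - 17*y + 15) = y*(y - 7)/(y^2 + 2*y - 15)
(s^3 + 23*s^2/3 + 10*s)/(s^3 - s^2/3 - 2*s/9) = 3*(3*s^2 + 23*s + 30)/(9*s^2 - 3*s - 2)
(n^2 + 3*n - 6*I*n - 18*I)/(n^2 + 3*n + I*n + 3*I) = (n - 6*I)/(n + I)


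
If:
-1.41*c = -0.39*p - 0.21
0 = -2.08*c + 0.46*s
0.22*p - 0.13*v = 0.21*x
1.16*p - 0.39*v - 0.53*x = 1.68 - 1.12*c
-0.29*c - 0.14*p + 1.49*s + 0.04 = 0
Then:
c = -0.02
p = -0.61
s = -0.09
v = -33.44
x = 20.06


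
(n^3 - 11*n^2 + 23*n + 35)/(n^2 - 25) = (n^2 - 6*n - 7)/(n + 5)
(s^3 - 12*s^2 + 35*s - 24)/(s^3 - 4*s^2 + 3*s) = (s - 8)/s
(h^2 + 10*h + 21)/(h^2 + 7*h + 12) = (h + 7)/(h + 4)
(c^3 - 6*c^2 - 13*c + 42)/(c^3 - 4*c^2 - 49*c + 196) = (c^2 + c - 6)/(c^2 + 3*c - 28)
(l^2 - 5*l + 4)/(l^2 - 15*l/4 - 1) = 4*(l - 1)/(4*l + 1)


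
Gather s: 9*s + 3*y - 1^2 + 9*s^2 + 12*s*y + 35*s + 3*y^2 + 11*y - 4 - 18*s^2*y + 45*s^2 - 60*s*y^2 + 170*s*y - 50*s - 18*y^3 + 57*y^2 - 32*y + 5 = s^2*(54 - 18*y) + s*(-60*y^2 + 182*y - 6) - 18*y^3 + 60*y^2 - 18*y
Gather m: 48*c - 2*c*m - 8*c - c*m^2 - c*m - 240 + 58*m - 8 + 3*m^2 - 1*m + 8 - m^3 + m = 40*c - m^3 + m^2*(3 - c) + m*(58 - 3*c) - 240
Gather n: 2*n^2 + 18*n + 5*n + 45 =2*n^2 + 23*n + 45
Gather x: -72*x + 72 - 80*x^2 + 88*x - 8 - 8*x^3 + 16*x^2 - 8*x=-8*x^3 - 64*x^2 + 8*x + 64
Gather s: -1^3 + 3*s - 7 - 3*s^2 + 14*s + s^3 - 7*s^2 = s^3 - 10*s^2 + 17*s - 8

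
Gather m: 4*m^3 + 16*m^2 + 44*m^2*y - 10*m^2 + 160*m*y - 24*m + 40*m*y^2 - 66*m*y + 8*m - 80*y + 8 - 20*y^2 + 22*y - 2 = 4*m^3 + m^2*(44*y + 6) + m*(40*y^2 + 94*y - 16) - 20*y^2 - 58*y + 6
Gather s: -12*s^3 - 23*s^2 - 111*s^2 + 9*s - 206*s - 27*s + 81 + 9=-12*s^3 - 134*s^2 - 224*s + 90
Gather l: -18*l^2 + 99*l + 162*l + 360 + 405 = -18*l^2 + 261*l + 765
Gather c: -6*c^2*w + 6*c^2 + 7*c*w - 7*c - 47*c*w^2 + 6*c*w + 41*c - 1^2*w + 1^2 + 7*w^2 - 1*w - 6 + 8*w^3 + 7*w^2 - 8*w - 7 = c^2*(6 - 6*w) + c*(-47*w^2 + 13*w + 34) + 8*w^3 + 14*w^2 - 10*w - 12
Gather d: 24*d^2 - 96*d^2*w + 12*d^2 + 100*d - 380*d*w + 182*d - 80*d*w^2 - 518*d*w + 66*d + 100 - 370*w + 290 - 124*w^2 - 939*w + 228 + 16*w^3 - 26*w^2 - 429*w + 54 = d^2*(36 - 96*w) + d*(-80*w^2 - 898*w + 348) + 16*w^3 - 150*w^2 - 1738*w + 672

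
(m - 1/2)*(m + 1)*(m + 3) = m^3 + 7*m^2/2 + m - 3/2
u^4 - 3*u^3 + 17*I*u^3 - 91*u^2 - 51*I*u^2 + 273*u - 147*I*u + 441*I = (u - 3)*(u + 3*I)*(u + 7*I)^2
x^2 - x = x*(x - 1)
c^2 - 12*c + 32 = (c - 8)*(c - 4)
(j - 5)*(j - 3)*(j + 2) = j^3 - 6*j^2 - j + 30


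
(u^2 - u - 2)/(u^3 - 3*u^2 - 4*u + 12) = (u + 1)/(u^2 - u - 6)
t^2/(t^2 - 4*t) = t/(t - 4)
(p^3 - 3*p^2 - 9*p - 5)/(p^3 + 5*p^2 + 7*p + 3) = (p - 5)/(p + 3)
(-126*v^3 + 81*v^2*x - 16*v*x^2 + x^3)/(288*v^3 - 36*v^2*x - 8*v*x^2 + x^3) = (21*v^2 - 10*v*x + x^2)/(-48*v^2 - 2*v*x + x^2)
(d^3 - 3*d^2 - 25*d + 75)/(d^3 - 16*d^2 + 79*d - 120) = (d + 5)/(d - 8)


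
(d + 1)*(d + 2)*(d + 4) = d^3 + 7*d^2 + 14*d + 8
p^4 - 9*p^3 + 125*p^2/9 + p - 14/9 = (p - 7)*(p - 2)*(p - 1/3)*(p + 1/3)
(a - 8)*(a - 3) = a^2 - 11*a + 24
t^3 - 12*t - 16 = (t - 4)*(t + 2)^2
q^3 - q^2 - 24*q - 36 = (q - 6)*(q + 2)*(q + 3)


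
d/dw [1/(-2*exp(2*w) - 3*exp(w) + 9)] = (4*exp(w) + 3)*exp(w)/(2*exp(2*w) + 3*exp(w) - 9)^2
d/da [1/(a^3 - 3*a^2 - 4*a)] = (-3*a^2 + 6*a + 4)/(a^2*(-a^2 + 3*a + 4)^2)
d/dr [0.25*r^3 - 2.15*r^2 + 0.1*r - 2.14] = 0.75*r^2 - 4.3*r + 0.1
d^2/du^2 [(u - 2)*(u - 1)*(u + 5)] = 6*u + 4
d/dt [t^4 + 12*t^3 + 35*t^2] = 2*t*(2*t^2 + 18*t + 35)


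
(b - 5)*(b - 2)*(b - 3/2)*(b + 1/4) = b^4 - 33*b^3/4 + 147*b^2/8 - 79*b/8 - 15/4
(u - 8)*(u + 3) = u^2 - 5*u - 24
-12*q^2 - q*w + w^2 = (-4*q + w)*(3*q + w)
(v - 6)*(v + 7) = v^2 + v - 42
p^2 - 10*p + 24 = (p - 6)*(p - 4)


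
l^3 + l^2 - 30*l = l*(l - 5)*(l + 6)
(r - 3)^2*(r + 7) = r^3 + r^2 - 33*r + 63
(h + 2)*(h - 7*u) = h^2 - 7*h*u + 2*h - 14*u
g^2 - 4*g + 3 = (g - 3)*(g - 1)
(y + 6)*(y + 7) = y^2 + 13*y + 42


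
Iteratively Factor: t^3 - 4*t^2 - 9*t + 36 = (t - 4)*(t^2 - 9) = (t - 4)*(t - 3)*(t + 3)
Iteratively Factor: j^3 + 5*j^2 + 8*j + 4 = (j + 1)*(j^2 + 4*j + 4) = (j + 1)*(j + 2)*(j + 2)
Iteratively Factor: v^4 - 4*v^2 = (v - 2)*(v^3 + 2*v^2) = v*(v - 2)*(v^2 + 2*v) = v*(v - 2)*(v + 2)*(v)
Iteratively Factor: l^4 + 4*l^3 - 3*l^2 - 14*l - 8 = (l - 2)*(l^3 + 6*l^2 + 9*l + 4) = (l - 2)*(l + 1)*(l^2 + 5*l + 4) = (l - 2)*(l + 1)^2*(l + 4)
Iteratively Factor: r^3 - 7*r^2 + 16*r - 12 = (r - 2)*(r^2 - 5*r + 6) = (r - 3)*(r - 2)*(r - 2)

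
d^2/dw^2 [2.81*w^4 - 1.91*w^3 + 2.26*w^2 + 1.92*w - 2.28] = 33.72*w^2 - 11.46*w + 4.52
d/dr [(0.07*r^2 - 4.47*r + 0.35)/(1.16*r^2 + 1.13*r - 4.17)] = (5.2643*r^2 - 1.3958*r + 18.2444)/(1.3456*r^4 + 2.6216*r^3 - 8.3975*r^2 - 9.4242*r + 17.3889)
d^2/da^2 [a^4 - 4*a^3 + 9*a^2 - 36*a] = 12*a^2 - 24*a + 18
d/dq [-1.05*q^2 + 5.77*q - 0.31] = 5.77 - 2.1*q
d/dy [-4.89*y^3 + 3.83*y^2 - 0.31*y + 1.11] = -14.67*y^2 + 7.66*y - 0.31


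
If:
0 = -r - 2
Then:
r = -2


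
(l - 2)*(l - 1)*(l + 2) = l^3 - l^2 - 4*l + 4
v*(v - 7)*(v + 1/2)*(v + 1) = v^4 - 11*v^3/2 - 10*v^2 - 7*v/2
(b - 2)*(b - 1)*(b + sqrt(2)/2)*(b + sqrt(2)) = b^4 - 3*b^3 + 3*sqrt(2)*b^3/2 - 9*sqrt(2)*b^2/2 + 3*b^2 - 3*b + 3*sqrt(2)*b + 2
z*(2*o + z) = 2*o*z + z^2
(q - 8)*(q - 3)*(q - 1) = q^3 - 12*q^2 + 35*q - 24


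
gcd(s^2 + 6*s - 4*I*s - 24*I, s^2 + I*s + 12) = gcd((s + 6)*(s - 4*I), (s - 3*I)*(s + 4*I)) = 1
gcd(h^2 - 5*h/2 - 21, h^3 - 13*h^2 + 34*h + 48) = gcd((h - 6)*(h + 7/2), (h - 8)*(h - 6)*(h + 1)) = h - 6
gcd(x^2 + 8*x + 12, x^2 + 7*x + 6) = x + 6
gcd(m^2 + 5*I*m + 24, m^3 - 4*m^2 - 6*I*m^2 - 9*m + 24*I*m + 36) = m - 3*I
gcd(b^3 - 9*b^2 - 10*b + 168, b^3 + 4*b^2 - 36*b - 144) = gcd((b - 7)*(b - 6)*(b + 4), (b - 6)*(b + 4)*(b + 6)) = b^2 - 2*b - 24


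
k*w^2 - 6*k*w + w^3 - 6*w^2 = w*(k + w)*(w - 6)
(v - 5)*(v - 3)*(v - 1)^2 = v^4 - 10*v^3 + 32*v^2 - 38*v + 15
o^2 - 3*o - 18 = (o - 6)*(o + 3)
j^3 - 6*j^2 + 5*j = j*(j - 5)*(j - 1)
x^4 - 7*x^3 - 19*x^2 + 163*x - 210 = (x - 7)*(x - 3)*(x - 2)*(x + 5)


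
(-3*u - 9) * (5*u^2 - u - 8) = -15*u^3 - 42*u^2 + 33*u + 72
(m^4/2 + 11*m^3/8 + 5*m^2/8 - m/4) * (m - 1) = m^5/2 + 7*m^4/8 - 3*m^3/4 - 7*m^2/8 + m/4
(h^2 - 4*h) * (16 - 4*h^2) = -4*h^4 + 16*h^3 + 16*h^2 - 64*h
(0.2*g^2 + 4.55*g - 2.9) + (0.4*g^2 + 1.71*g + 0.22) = 0.6*g^2 + 6.26*g - 2.68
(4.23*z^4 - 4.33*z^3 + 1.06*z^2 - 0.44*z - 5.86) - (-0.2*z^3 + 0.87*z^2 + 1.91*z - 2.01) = 4.23*z^4 - 4.13*z^3 + 0.19*z^2 - 2.35*z - 3.85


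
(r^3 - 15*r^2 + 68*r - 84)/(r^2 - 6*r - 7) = (r^2 - 8*r + 12)/(r + 1)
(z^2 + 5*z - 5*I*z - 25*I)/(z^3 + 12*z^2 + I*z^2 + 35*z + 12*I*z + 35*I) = (z - 5*I)/(z^2 + z*(7 + I) + 7*I)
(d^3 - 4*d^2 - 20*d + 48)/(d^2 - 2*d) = d - 2 - 24/d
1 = 1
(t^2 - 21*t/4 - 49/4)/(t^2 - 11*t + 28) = (t + 7/4)/(t - 4)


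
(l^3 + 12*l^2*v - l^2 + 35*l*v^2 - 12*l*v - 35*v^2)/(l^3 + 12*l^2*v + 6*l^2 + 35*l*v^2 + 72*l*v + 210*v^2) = (l - 1)/(l + 6)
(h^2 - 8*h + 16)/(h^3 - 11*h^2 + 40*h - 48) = 1/(h - 3)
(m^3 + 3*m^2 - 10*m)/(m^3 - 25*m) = (m - 2)/(m - 5)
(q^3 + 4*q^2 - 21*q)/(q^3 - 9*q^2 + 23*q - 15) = q*(q + 7)/(q^2 - 6*q + 5)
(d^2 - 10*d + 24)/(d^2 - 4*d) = (d - 6)/d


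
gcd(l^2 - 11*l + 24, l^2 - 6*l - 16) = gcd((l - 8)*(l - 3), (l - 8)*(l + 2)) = l - 8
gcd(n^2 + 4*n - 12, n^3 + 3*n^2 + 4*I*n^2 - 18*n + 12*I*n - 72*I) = n + 6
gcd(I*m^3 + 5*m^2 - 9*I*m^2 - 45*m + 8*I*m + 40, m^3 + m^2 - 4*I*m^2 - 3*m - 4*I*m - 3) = 1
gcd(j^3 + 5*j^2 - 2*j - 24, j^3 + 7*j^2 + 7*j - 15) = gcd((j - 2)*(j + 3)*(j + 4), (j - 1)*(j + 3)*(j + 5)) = j + 3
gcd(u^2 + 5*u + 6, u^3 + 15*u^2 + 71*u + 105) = u + 3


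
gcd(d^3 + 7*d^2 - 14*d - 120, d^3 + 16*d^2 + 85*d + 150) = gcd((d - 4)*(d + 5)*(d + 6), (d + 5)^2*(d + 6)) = d^2 + 11*d + 30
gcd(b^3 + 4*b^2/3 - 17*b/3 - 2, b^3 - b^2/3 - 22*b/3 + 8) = b^2 + b - 6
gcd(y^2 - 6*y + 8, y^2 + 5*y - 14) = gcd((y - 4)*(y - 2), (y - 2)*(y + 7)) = y - 2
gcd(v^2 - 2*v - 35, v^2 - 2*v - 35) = v^2 - 2*v - 35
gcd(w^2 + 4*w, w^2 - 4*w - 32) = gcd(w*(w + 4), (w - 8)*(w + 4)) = w + 4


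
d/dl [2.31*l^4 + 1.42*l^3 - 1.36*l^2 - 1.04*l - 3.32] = 9.24*l^3 + 4.26*l^2 - 2.72*l - 1.04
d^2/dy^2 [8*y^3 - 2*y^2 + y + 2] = 48*y - 4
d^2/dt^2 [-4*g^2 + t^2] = 2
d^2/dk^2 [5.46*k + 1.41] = 0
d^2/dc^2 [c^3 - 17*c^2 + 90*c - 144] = 6*c - 34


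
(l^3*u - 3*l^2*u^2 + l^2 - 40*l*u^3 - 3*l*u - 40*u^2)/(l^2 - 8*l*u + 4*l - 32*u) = (l^2*u + 5*l*u^2 + l + 5*u)/(l + 4)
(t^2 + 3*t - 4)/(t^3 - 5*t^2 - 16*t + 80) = (t - 1)/(t^2 - 9*t + 20)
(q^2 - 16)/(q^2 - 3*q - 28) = (q - 4)/(q - 7)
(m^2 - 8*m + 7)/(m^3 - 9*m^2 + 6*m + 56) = (m - 1)/(m^2 - 2*m - 8)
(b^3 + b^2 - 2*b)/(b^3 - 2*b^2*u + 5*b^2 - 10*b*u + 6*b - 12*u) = b*(1 - b)/(-b^2 + 2*b*u - 3*b + 6*u)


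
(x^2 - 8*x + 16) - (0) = x^2 - 8*x + 16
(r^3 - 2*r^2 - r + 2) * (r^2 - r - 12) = r^5 - 3*r^4 - 11*r^3 + 27*r^2 + 10*r - 24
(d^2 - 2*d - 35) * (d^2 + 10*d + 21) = d^4 + 8*d^3 - 34*d^2 - 392*d - 735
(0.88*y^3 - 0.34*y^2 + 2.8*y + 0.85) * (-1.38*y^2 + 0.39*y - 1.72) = -1.2144*y^5 + 0.8124*y^4 - 5.5102*y^3 + 0.5038*y^2 - 4.4845*y - 1.462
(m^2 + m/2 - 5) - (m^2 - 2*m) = 5*m/2 - 5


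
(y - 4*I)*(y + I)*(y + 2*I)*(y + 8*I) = y^4 + 7*I*y^3 + 18*y^2 + 88*I*y - 64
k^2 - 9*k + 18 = (k - 6)*(k - 3)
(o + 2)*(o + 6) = o^2 + 8*o + 12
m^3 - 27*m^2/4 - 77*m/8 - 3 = (m - 8)*(m + 1/2)*(m + 3/4)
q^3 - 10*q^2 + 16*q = q*(q - 8)*(q - 2)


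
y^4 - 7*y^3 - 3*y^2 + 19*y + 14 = (y - 7)*(y - 2)*(y + 1)^2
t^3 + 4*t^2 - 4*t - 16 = (t - 2)*(t + 2)*(t + 4)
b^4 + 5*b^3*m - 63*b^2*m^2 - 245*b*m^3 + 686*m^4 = (b - 7*m)*(b - 2*m)*(b + 7*m)^2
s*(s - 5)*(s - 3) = s^3 - 8*s^2 + 15*s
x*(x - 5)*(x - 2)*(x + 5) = x^4 - 2*x^3 - 25*x^2 + 50*x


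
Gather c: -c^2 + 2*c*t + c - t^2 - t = -c^2 + c*(2*t + 1) - t^2 - t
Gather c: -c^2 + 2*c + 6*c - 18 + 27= -c^2 + 8*c + 9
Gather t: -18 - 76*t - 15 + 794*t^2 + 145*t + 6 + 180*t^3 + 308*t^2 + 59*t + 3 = 180*t^3 + 1102*t^2 + 128*t - 24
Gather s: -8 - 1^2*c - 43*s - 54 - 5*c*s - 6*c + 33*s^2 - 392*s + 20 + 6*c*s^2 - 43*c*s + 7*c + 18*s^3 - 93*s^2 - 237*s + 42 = 18*s^3 + s^2*(6*c - 60) + s*(-48*c - 672)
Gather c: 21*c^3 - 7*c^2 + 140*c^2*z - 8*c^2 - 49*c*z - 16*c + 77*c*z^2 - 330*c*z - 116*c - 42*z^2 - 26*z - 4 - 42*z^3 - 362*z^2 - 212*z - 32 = 21*c^3 + c^2*(140*z - 15) + c*(77*z^2 - 379*z - 132) - 42*z^3 - 404*z^2 - 238*z - 36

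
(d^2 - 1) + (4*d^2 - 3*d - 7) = 5*d^2 - 3*d - 8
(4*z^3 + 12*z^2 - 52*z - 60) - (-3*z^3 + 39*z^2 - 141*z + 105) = 7*z^3 - 27*z^2 + 89*z - 165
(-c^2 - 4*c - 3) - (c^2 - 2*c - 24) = -2*c^2 - 2*c + 21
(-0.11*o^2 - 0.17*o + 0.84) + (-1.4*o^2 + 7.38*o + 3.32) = -1.51*o^2 + 7.21*o + 4.16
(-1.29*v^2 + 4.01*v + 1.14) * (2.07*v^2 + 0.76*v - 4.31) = -2.6703*v^4 + 7.3203*v^3 + 10.9673*v^2 - 16.4167*v - 4.9134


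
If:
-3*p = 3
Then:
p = -1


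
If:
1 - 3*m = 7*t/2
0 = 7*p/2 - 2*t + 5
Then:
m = 1/3 - 7*t/6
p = 4*t/7 - 10/7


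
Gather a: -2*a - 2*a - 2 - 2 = -4*a - 4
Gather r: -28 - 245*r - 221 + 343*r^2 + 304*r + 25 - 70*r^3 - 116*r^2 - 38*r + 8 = -70*r^3 + 227*r^2 + 21*r - 216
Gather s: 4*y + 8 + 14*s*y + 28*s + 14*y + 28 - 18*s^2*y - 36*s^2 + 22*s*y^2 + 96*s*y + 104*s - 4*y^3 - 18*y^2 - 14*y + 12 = s^2*(-18*y - 36) + s*(22*y^2 + 110*y + 132) - 4*y^3 - 18*y^2 + 4*y + 48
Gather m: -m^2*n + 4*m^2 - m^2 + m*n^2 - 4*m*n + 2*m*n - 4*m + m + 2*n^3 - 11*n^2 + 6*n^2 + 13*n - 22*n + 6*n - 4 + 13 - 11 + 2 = m^2*(3 - n) + m*(n^2 - 2*n - 3) + 2*n^3 - 5*n^2 - 3*n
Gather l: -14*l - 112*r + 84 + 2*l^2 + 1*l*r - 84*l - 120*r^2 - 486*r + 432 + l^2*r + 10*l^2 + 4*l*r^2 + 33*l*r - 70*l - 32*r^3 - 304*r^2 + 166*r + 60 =l^2*(r + 12) + l*(4*r^2 + 34*r - 168) - 32*r^3 - 424*r^2 - 432*r + 576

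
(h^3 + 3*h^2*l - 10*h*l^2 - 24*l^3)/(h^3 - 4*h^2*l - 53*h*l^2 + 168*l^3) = (h^2 + 6*h*l + 8*l^2)/(h^2 - h*l - 56*l^2)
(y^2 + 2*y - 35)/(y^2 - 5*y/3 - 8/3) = 3*(-y^2 - 2*y + 35)/(-3*y^2 + 5*y + 8)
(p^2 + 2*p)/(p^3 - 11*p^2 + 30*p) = (p + 2)/(p^2 - 11*p + 30)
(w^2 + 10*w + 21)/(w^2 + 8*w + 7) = (w + 3)/(w + 1)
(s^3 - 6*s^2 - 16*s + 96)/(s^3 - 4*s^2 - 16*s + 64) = (s - 6)/(s - 4)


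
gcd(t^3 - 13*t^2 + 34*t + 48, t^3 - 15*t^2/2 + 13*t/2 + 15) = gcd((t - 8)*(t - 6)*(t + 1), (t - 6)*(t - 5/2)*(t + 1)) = t^2 - 5*t - 6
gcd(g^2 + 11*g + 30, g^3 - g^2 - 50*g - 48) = g + 6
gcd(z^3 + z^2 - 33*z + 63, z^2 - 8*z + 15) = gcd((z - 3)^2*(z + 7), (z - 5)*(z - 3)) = z - 3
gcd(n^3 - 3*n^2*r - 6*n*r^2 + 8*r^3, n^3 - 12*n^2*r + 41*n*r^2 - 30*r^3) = -n + r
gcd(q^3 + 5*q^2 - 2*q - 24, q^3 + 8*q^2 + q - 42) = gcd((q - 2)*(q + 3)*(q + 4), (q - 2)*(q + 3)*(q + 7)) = q^2 + q - 6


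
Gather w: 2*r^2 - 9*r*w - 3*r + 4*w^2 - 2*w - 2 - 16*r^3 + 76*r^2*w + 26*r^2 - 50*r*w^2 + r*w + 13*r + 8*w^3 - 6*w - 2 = -16*r^3 + 28*r^2 + 10*r + 8*w^3 + w^2*(4 - 50*r) + w*(76*r^2 - 8*r - 8) - 4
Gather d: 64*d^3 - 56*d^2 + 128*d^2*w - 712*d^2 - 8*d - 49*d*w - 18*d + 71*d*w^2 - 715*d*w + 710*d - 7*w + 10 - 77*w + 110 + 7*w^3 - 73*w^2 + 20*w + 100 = 64*d^3 + d^2*(128*w - 768) + d*(71*w^2 - 764*w + 684) + 7*w^3 - 73*w^2 - 64*w + 220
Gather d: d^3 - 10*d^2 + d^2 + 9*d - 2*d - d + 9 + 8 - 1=d^3 - 9*d^2 + 6*d + 16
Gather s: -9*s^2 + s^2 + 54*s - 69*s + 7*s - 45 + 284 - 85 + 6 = -8*s^2 - 8*s + 160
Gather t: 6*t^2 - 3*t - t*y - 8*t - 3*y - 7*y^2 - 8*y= 6*t^2 + t*(-y - 11) - 7*y^2 - 11*y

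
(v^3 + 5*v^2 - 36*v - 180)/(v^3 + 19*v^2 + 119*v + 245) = (v^2 - 36)/(v^2 + 14*v + 49)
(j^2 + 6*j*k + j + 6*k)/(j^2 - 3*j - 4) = (j + 6*k)/(j - 4)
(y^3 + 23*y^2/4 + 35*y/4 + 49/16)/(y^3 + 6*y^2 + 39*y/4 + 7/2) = (y + 7/4)/(y + 2)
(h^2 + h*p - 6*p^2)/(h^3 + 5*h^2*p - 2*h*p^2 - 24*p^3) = 1/(h + 4*p)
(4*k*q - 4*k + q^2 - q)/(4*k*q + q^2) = (q - 1)/q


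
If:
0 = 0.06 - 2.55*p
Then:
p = 0.02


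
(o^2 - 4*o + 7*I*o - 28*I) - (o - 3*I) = o^2 - 5*o + 7*I*o - 25*I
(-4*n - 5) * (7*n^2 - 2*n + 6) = -28*n^3 - 27*n^2 - 14*n - 30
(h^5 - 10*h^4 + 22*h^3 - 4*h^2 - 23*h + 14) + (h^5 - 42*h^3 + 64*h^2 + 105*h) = 2*h^5 - 10*h^4 - 20*h^3 + 60*h^2 + 82*h + 14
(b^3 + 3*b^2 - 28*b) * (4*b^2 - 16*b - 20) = 4*b^5 - 4*b^4 - 180*b^3 + 388*b^2 + 560*b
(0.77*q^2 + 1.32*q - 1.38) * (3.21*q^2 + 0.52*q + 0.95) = 2.4717*q^4 + 4.6376*q^3 - 3.0119*q^2 + 0.5364*q - 1.311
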